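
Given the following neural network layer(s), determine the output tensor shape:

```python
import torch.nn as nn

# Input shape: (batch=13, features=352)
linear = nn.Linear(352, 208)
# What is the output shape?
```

Input: (13, 352) -> Output: (13, 208)

Answer: (13, 208)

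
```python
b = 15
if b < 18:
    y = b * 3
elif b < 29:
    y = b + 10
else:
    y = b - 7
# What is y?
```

Trace:
`b = 15` → b = 15
`if b < 18: ...` → b < 18 is True → y = 45
So y = 45

Answer: 45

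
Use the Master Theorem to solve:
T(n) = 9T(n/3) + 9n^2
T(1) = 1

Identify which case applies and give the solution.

a=9, b=3, f(n)=9n^2. log_3(9) = 2. Since c=2 = 2, Case 2 applies: T(n) = Θ(n^log_b(a) · log n) = O(n^2 log n).

Answer: O(n^2 log n) - Case 2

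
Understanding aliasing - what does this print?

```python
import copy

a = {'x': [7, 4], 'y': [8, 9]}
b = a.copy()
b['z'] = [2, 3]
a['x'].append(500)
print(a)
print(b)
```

Key concept: shallow copy of dict with mutable values.
Step by step:
`a = {'x': [7, 4], 'y': [8, 9]}` → a = {'x': [7, 4], 'y': [8, 9]}
`b = a.copy()` → b = {'x': [7, 4], 'y': [8, 9]}
`b['z'] = [2, 3]` → b = {'x': [7, 4], 'y': [8, 9], 'z': [2, 3]}
`a['x'].append(500)` → a = {'x': [7, 4, 500], 'y': [8, 9]}; b = {'x': [7, 4, 500], 'y': [8, 9], 'z': [2, 3]}
`print(a)` → prints {'x': [7, 4, 500], 'y': [8, 9]}
`print(b)` → prints {'x': [7, 4, 500], 'y': [8, 9], 'z': [2, 3]}

Answer:
{'x': [7, 4, 500], 'y': [8, 9]}
{'x': [7, 4, 500], 'y': [8, 9], 'z': [2, 3]}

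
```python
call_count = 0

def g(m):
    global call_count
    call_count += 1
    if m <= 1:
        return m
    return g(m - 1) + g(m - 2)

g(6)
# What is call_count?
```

Calls(m) = 1 + Calls(m-1) + Calls(m-2); Calls(0)=Calls(1)=1. For m=6 this gives 25.

Answer: 25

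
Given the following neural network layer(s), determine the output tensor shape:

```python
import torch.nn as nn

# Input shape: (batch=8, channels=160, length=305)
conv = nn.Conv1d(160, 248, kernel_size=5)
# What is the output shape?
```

Input: (8, 160, 305) -> Output: (8, 248, 301)

Answer: (8, 248, 301)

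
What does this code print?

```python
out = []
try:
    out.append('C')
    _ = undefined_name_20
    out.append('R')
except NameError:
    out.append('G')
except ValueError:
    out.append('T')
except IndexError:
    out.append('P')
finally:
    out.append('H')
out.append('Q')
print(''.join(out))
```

Execution trace: 'C' (try body) → 'G' (except NameError) → 'H' (finally) → 'Q' (after the try/except). Output: CGHQ

Answer: CGHQ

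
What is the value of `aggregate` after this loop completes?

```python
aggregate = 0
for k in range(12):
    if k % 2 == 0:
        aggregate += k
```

Sum of even numbers 0 to 11
`aggregate` takes the values: 0 → 2 → 6 → 12 → 20 → 30

Answer: 30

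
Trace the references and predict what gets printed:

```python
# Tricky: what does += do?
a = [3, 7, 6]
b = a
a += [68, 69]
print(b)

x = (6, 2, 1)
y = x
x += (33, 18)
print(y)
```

Key concept: += behavior differs for mutable vs immutable.
Step by step:
`a = [3, 7, 6]` → a = [3, 7, 6]
`b = a` → b = [3, 7, 6] (same object as a)
`a += [68, 69]` → a = [3, 7, 6, 68, 69] (same object as b); b = [3, 7, 6, 68, 69] (same object as a)
`print(b)` → prints [3, 7, 6, 68, 69]
`x = (6, 2, 1)` → x = (6, 2, 1)
`y = x` → y = (6, 2, 1)
`x += (33, 18)` → x = (6, 2, 1, 33, 18)
`print(y)` → prints (6, 2, 1)

Answer:
[3, 7, 6, 68, 69]
(6, 2, 1)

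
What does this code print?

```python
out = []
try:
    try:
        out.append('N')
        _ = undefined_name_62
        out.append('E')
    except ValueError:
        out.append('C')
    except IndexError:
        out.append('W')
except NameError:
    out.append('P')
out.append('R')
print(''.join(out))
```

Execution trace: 'N' (inner try body) → 'P' (outer except NameError) → 'R' (after the try/except). Output: NPR

Answer: NPR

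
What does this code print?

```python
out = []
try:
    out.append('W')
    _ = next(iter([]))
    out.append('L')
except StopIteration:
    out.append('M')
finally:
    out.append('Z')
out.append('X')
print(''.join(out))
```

Execution trace: 'W' (try body) → 'M' (except StopIteration) → 'Z' (finally) → 'X' (after the try/except). Output: WMZX

Answer: WMZX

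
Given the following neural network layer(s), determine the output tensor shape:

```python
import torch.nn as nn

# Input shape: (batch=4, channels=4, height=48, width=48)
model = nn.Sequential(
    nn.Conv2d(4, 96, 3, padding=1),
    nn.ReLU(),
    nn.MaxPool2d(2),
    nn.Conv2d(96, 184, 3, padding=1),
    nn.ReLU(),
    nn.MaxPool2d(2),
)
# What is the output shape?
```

Input: (4, 4, 48, 48) -> after first Conv2d: (4, 96, 48, 48) -> after first MaxPool2d: (4, 96, 24, 24) -> after second Conv2d: (4, 184, 24, 24) -> Output: (4, 184, 12, 12)

Answer: (4, 184, 12, 12)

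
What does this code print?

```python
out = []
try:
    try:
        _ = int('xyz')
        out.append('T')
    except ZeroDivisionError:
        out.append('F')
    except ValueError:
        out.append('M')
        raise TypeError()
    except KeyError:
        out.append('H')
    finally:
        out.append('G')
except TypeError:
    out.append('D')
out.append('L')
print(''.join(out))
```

Execution trace: 'M' (except ValueError) → 'G' (finally) → 'D' (outer except TypeError) → 'L' (after the try/except). Output: MGDL

Answer: MGDL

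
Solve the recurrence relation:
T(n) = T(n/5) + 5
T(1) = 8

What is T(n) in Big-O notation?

Each step divides n by 5 and adds 5. After log_5(n) steps we reach T(1)=8. So T(n) = 5·log_5(n) + 8 = O(log n).

Answer: O(log n)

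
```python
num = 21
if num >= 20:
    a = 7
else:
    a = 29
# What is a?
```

Trace:
`num = 21` → num = 21
`if num >= 20: ...` → num >= 20 is True → a = 7
So a = 7

Answer: 7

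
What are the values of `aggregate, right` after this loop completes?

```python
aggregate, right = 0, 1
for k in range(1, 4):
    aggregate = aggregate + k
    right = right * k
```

Sum and factorial of 1 to 3
`aggregate, right` takes the values: (0, 1) → (1, 1) → (3, 1) → (3, 2) → (6, 2) → (6, 6)

Answer: 6, 6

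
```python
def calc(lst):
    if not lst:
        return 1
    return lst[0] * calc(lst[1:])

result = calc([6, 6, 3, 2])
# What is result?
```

Product over [6, 6, 3, 2] = 6 * 6 * 3 * 2 = 216

Answer: 216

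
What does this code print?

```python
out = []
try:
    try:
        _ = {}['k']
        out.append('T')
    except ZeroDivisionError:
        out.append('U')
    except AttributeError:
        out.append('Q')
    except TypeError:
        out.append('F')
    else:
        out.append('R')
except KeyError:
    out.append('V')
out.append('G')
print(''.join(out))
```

Execution trace: 'V' (outer except KeyError) → 'G' (after the try/except). Output: VG

Answer: VG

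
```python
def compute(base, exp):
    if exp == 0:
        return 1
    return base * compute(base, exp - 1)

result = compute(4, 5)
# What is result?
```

compute(4, 5) = 4 * 4 * 4 * 4 * 4 = 1024

Answer: 1024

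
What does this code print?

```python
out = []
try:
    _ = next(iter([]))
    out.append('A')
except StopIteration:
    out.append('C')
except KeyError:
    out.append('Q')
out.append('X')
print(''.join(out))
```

Execution trace: 'C' (except StopIteration) → 'X' (after the try/except). Output: CX

Answer: CX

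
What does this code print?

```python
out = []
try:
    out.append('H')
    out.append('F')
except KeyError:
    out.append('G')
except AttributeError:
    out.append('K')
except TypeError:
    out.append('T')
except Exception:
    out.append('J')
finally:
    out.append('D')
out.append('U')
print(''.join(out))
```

Execution trace: 'H' (try body) → 'F' (try body, no exception) → 'D' (finally) → 'U' (after the try/except). Output: HFDU

Answer: HFDU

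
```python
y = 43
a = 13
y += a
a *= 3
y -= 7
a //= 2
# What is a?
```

Trace:
`y = 43` → y = 43
`a = 13` → a = 13
`y += a` → y = 56
`a *= 3` → a = 39
`y -= 7` → y = 49
`a //= 2` → a = 19
So a = 19

Answer: 19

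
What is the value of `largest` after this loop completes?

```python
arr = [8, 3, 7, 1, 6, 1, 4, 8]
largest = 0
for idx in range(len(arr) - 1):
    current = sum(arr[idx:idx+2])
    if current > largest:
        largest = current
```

Max sum of 2-element window in [8, 3, 7, 1, 6, 1, 4, 8]
`largest` takes the values: 0 → 11 → 12

Answer: 12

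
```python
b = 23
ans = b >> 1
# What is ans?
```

Trace:
`b = 23` → b = 23
`ans = b >> 1` → ans = 11
So ans = 11

Answer: 11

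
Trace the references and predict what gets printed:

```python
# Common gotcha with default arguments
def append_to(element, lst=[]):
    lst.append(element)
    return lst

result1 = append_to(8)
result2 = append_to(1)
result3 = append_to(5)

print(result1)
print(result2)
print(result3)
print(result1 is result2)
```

Key concept: mutable default argument gotcha.
Step by step:
`result1 = append_to(8)` → result1 = [8]
`result2 = append_to(1)` → result1 = [8, 1] (same object as result2); result2 = [8, 1] (same object as result1)
`result3 = append_to(5)` → result1 = [8, 1, 5] (same object as result2, result3); result2 = [8, 1, 5] (same object as result1, result3); result3 = [8, 1, 5] (same object as result1, result2)
`print(result1)` → prints [8, 1, 5]
`print(result2)` → prints [8, 1, 5]
`print(result3)` → prints [8, 1, 5]
`print(result1 is result2)` → prints True

Answer:
[8, 1, 5]
[8, 1, 5]
[8, 1, 5]
True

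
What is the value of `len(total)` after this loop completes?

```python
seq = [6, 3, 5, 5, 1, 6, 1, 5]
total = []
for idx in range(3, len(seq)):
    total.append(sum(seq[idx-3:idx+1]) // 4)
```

Number of 4-element averages
`total` takes the values: [] → [4] → [4, 3] → [4, 3, 4] → [4, 3, 4, 3] → [4, 3, 4, 3, 3]
So `len(total)` = 5

Answer: 5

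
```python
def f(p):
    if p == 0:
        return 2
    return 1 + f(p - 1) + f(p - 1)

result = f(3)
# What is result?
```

f(p) = 1 + 2·f(p-1), f(0)=2. Closed form: (2+1)·2^3 - 1 = 23.

Answer: 23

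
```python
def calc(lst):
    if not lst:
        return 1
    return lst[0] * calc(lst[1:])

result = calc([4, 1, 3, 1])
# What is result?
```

Product over [4, 1, 3, 1] = 4 * 1 * 3 * 1 = 12

Answer: 12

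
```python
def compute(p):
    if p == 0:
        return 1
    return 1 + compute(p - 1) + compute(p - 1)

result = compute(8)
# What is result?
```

compute(p) = 1 + 2·compute(p-1), compute(0)=1. Closed form: (1+1)·2^8 - 1 = 511.

Answer: 511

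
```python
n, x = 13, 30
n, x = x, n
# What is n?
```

Trace:
`n, x = 13, 30` → n = 13; x = 30
`n, x = x, n` → n = 30; x = 13
So n = 30

Answer: 30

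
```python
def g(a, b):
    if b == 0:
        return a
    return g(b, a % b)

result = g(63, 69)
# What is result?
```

g(63, 69) -> g(69, 63) -> g(63, 6) -> g(6, 3) -> g(3, 0) -> 3

Answer: 3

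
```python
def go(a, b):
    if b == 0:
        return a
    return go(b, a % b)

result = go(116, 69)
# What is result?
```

go(116, 69) -> go(69, 47) -> go(47, 22) -> go(22, 3) -> go(3, 1) -> go(1, 0) -> 1

Answer: 1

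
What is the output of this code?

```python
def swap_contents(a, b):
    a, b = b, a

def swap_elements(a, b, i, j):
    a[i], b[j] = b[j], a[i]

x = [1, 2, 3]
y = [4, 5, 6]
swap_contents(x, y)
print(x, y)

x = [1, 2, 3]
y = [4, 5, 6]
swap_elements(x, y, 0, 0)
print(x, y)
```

Key concept: parameter rebinding vs mutation.
Step by step:
`x = [1, 2, 3]` → x = [1, 2, 3]
`y = [4, 5, 6]` → y = [4, 5, 6]
`swap_contents(x, y)` → no visible change to tracked variables
`print(x, y)` → prints [1, 2, 3] [4, 5, 6]
`x = [1, 2, 3]` → x = [1, 2, 3]
`y = [4, 5, 6]` → y = [4, 5, 6]
`swap_elements(x, y, 0, 0)` → x = [4, 2, 3]; y = [1, 5, 6]
`print(x, y)` → prints [4, 2, 3] [1, 5, 6]

Answer:
[1, 2, 3] [4, 5, 6]
[4, 2, 3] [1, 5, 6]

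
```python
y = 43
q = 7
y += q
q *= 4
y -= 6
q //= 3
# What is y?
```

Trace:
`y = 43` → y = 43
`q = 7` → q = 7
`y += q` → y = 50
`q *= 4` → q = 28
`y -= 6` → y = 44
`q //= 3` → q = 9
So y = 44

Answer: 44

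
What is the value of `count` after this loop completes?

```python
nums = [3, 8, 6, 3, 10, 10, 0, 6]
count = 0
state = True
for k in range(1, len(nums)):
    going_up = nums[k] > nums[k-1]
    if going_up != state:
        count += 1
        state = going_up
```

Count direction changes in [3, 8, 6, 3, 10, 10, 0, 6]
`count` takes the values: 0 → 1 → 2 → 3 → 4

Answer: 4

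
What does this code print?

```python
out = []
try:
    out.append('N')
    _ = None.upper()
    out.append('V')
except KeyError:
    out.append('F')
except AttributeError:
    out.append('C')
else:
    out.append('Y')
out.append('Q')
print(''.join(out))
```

Execution trace: 'N' (try body) → 'C' (except AttributeError) → 'Q' (after the try/except). Output: NCQ

Answer: NCQ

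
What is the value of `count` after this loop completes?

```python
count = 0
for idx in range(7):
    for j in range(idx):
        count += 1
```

Triangle number: 0+1+2+...+6
`count` takes the values: 0 → 1 → 2 → 3 → 4 → 5 → 6 → 7 → 8 → 9 → 10 → 11 → 12 → 13 → 14 → 15 → 16 → 17 → 18 → 19 → 20 → 21

Answer: 21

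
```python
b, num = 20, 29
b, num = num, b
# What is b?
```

Trace:
`b, num = 20, 29` → b = 20; num = 29
`b, num = num, b` → b = 29; num = 20
So b = 29

Answer: 29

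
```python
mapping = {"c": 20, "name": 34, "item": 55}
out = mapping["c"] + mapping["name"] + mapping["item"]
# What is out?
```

Trace:
`mapping = {"c": 20, "name": 34, "item": 55}` → mapping = {'c': 20, 'name': 34, 'item': 55}
`out = mapping["c"] + mapping["name"] + mapping["item"]` → out = 109
So out = 109

Answer: 109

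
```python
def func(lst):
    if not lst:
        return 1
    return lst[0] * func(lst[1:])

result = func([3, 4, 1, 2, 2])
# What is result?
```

Product over [3, 4, 1, 2, 2] = 3 * 4 * 1 * 2 * 2 = 48

Answer: 48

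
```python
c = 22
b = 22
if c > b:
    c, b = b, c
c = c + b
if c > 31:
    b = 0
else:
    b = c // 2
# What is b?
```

Trace:
`c = 22` → c = 22
`b = 22` → b = 22
`if c > b: ...` → c > b is False → no variable changes
`c = c + b` → c = 44
`if c > 31: ...` → c > 31 is True → b = 0
So b = 0

Answer: 0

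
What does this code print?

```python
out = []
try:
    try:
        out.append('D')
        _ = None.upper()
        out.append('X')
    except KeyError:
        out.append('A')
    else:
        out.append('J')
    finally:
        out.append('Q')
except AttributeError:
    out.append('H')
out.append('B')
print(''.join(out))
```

Execution trace: 'D' (inner try body) → 'Q' (inner finally) → 'H' (outer except AttributeError) → 'B' (after the try/except). Output: DQHB

Answer: DQHB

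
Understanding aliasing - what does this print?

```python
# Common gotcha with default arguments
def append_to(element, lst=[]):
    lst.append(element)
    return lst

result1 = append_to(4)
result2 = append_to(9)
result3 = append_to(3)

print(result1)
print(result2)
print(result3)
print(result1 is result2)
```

Key concept: mutable default argument gotcha.
Step by step:
`result1 = append_to(4)` → result1 = [4]
`result2 = append_to(9)` → result1 = [4, 9] (same object as result2); result2 = [4, 9] (same object as result1)
`result3 = append_to(3)` → result1 = [4, 9, 3] (same object as result2, result3); result2 = [4, 9, 3] (same object as result1, result3); result3 = [4, 9, 3] (same object as result1, result2)
`print(result1)` → prints [4, 9, 3]
`print(result2)` → prints [4, 9, 3]
`print(result3)` → prints [4, 9, 3]
`print(result1 is result2)` → prints True

Answer:
[4, 9, 3]
[4, 9, 3]
[4, 9, 3]
True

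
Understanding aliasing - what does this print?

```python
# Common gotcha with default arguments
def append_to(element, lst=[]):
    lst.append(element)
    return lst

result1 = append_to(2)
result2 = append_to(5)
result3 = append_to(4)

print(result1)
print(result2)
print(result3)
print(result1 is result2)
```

Key concept: mutable default argument gotcha.
Step by step:
`result1 = append_to(2)` → result1 = [2]
`result2 = append_to(5)` → result1 = [2, 5] (same object as result2); result2 = [2, 5] (same object as result1)
`result3 = append_to(4)` → result1 = [2, 5, 4] (same object as result2, result3); result2 = [2, 5, 4] (same object as result1, result3); result3 = [2, 5, 4] (same object as result1, result2)
`print(result1)` → prints [2, 5, 4]
`print(result2)` → prints [2, 5, 4]
`print(result3)` → prints [2, 5, 4]
`print(result1 is result2)` → prints True

Answer:
[2, 5, 4]
[2, 5, 4]
[2, 5, 4]
True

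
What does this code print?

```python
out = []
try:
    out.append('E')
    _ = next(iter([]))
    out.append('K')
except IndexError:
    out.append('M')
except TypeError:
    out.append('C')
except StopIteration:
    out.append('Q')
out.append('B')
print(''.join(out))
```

Execution trace: 'E' (try body) → 'Q' (except StopIteration) → 'B' (after the try/except). Output: EQB

Answer: EQB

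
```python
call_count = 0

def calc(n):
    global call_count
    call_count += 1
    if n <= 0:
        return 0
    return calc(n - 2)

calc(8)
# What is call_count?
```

Linear recursion stepping by 2: 5 calls from n=8 down to ≤0.

Answer: 5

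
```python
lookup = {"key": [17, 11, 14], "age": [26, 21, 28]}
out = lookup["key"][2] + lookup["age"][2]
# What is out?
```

Trace:
`lookup = {"key": [17, 11, 14], "age": [26, 21, 28]}` → lookup = {'key': [17, 11, 14], 'age': [26, 21, 28]}
`out = lookup["key"][2] + lookup["age"][2]` → out = 42
So out = 42

Answer: 42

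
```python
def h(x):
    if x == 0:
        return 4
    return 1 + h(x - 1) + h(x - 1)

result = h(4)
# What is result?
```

h(x) = 1 + 2·h(x-1), h(0)=4. Closed form: (4+1)·2^4 - 1 = 79.

Answer: 79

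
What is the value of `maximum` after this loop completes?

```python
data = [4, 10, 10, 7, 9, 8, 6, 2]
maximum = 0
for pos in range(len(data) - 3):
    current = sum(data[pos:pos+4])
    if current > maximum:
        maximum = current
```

Max sum of 4-element window in [4, 10, 10, 7, 9, 8, 6, 2]
`maximum` takes the values: 0 → 31 → 36

Answer: 36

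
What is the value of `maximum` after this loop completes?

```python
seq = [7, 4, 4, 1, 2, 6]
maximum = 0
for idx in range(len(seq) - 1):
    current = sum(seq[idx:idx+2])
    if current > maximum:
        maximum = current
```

Max sum of 2-element window in [7, 4, 4, 1, 2, 6]
`maximum` takes the values: 0 → 11

Answer: 11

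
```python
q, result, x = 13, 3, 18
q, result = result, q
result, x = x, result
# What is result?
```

Trace:
`q, result, x = 13, 3, 18` → q = 13; result = 3; x = 18
`q, result = result, q` → q = 3; result = 13
`result, x = x, result` → result = 18; x = 13
So result = 18

Answer: 18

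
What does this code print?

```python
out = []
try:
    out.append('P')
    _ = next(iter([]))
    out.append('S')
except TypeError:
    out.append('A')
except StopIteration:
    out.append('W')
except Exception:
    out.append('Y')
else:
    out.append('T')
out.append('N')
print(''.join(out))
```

Execution trace: 'P' (try body) → 'W' (except StopIteration) → 'N' (after the try/except). Output: PWN

Answer: PWN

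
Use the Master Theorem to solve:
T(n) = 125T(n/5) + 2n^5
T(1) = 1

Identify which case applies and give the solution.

a=125, b=5, f(n)=2n^5. log_5(125) = 3. Since c=5 > 3 and the regularity condition holds (125(n/5)^5 = (125/5^5)n^5 with 125/5^5 < 1), Case 3 applies: T(n) = Θ(f(n)) = O(n^5).

Answer: O(n^5) - Case 3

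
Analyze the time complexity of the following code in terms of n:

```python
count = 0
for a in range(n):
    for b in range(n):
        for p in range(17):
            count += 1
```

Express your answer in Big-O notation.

Each loop level contributes: n × n × 1. Multiplying the contributions gives O(n^2).

Answer: O(n^2)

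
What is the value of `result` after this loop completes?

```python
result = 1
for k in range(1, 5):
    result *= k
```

4! = 24
`result` takes the values: 1 → 2 → 6 → 24

Answer: 24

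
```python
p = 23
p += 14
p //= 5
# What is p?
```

Trace:
`p = 23` → p = 23
`p += 14` → p = 37
`p //= 5` → p = 7
So p = 7

Answer: 7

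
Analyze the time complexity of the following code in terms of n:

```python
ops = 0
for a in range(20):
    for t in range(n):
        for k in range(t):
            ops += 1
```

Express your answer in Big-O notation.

Each loop level contributes: 1 × n × n. Multiplying the contributions gives O(n^2).

Answer: O(n^2)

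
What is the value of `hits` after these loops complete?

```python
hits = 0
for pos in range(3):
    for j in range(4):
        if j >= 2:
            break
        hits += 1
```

Inner breaks at 2, outer runs 3 times
`hits` takes the values: 0 → 1 → 2 → 3 → 4 → 5 → 6

Answer: 6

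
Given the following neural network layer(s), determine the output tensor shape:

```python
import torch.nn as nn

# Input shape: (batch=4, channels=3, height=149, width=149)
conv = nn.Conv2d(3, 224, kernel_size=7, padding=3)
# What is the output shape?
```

Input: (4, 3, 149, 149) -> Output: (4, 224, 149, 149)

Answer: (4, 224, 149, 149)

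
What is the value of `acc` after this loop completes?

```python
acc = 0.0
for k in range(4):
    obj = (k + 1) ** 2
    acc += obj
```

Sum of squared losses 1² + 2² + ... + 4²
`acc` takes the values: 0.0 → 1.0 → 5.0 → 14.0 → 30.0

Answer: 30.0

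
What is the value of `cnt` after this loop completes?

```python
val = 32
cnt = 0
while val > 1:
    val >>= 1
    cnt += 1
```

Count right shifts until 1
`cnt` takes the values: 0 → 1 → 2 → 3 → 4 → 5

Answer: 5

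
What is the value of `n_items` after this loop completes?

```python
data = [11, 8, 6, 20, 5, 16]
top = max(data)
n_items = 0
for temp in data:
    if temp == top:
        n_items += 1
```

Count of max value 20 in [11, 8, 6, 20, 5, 16]
`n_items` takes the values: 0 → 1

Answer: 1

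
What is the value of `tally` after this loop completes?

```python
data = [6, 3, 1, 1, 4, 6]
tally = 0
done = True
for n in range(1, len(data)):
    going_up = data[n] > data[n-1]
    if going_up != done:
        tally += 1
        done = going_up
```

Count direction changes in [6, 3, 1, 1, 4, 6]
`tally` takes the values: 0 → 1 → 2

Answer: 2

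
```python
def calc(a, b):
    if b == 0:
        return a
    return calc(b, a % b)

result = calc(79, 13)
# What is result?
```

calc(79, 13) -> calc(13, 1) -> calc(1, 0) -> 1

Answer: 1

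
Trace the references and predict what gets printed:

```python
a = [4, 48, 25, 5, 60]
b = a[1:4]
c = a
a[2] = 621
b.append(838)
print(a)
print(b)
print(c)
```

Key concept: slice vs alias.
Step by step:
`a = [4, 48, 25, 5, 60]` → a = [4, 48, 25, 5, 60]
`b = a[1:4]` → b = [48, 25, 5]
`c = a` → c = [4, 48, 25, 5, 60] (same object as a)
`a[2] = 621` → a = [4, 48, 621, 5, 60] (same object as c); c = [4, 48, 621, 5, 60] (same object as a)
`b.append(838)` → b = [48, 25, 5, 838]
`print(a)` → prints [4, 48, 621, 5, 60]
`print(b)` → prints [48, 25, 5, 838]
`print(c)` → prints [4, 48, 621, 5, 60]

Answer:
[4, 48, 621, 5, 60]
[48, 25, 5, 838]
[4, 48, 621, 5, 60]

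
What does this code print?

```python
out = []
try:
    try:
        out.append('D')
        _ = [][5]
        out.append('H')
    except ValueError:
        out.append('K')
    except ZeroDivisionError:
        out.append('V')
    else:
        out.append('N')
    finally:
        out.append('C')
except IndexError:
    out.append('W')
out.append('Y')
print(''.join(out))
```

Execution trace: 'D' (try body) → 'C' (finally) → 'W' (outer except IndexError) → 'Y' (after the try/except). Output: DCWY

Answer: DCWY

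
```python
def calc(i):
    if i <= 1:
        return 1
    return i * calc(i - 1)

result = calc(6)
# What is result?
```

calc(6) = 6 * 5 * 4 * 3 * 2 * 1 = 720

Answer: 720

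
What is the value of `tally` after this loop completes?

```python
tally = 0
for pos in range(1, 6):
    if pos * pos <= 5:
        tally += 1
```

Count numbers where pos² ≤ 5
`tally` takes the values: 0 → 1 → 2

Answer: 2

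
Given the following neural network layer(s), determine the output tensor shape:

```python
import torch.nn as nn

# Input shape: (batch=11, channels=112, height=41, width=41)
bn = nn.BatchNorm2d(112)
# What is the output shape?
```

Input: (11, 112, 41, 41) -> Output: (11, 112, 41, 41)

Answer: (11, 112, 41, 41)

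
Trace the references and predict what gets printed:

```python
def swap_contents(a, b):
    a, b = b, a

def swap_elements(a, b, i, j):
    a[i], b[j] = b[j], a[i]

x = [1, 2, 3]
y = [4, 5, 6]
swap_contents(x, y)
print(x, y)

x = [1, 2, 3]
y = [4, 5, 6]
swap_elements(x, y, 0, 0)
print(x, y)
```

Key concept: parameter rebinding vs mutation.
Step by step:
`x = [1, 2, 3]` → x = [1, 2, 3]
`y = [4, 5, 6]` → y = [4, 5, 6]
`swap_contents(x, y)` → no visible change to tracked variables
`print(x, y)` → prints [1, 2, 3] [4, 5, 6]
`x = [1, 2, 3]` → x = [1, 2, 3]
`y = [4, 5, 6]` → y = [4, 5, 6]
`swap_elements(x, y, 0, 0)` → x = [4, 2, 3]; y = [1, 5, 6]
`print(x, y)` → prints [4, 2, 3] [1, 5, 6]

Answer:
[1, 2, 3] [4, 5, 6]
[4, 2, 3] [1, 5, 6]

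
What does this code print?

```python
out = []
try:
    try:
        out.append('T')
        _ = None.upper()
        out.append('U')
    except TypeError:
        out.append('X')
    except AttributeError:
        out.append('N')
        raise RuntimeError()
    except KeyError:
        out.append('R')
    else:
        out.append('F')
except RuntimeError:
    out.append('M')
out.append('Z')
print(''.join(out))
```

Execution trace: 'T' (inner try body) → 'N' (inner except AttributeError) → 'M' (outer except RuntimeError) → 'Z' (after the try/except). Output: TNMZ

Answer: TNMZ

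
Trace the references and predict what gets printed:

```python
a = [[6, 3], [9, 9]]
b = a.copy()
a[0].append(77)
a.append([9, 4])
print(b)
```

Key concept: shallow copy with nested lists.
Step by step:
`a = [[6, 3], [9, 9]]` → a = [[6, 3], [9, 9]]
`b = a.copy()` → b = [[6, 3], [9, 9]]
`a[0].append(77)` → a = [[6, 3, 77], [9, 9]]; b = [[6, 3, 77], [9, 9]]
`a.append([9, 4])` → a = [[6, 3, 77], [9, 9], [9, 4]]
`print(b)` → prints [[6, 3, 77], [9, 9]]

Answer: [[6, 3, 77], [9, 9]]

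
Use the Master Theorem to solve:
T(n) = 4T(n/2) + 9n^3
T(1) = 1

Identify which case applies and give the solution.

a=4, b=2, f(n)=9n^3. log_2(4) = 2. Since c=3 > 2 and the regularity condition holds (4(n/2)^3 = (4/2^3)n^3 with 4/2^3 < 1), Case 3 applies: T(n) = Θ(f(n)) = O(n^3).

Answer: O(n^3) - Case 3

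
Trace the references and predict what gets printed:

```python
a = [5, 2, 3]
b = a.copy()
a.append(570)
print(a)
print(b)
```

Key concept: list.copy() creates independent copy.
Step by step:
`a = [5, 2, 3]` → a = [5, 2, 3]
`b = a.copy()` → b = [5, 2, 3]
`a.append(570)` → a = [5, 2, 3, 570]
`print(a)` → prints [5, 2, 3, 570]
`print(b)` → prints [5, 2, 3]

Answer:
[5, 2, 3, 570]
[5, 2, 3]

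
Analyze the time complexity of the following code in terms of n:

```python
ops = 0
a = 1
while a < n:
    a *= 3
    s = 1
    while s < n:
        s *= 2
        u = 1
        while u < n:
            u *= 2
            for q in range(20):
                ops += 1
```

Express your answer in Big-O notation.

Each loop level contributes: log n × log n × log n × 1. Multiplying the contributions gives O(log^3 n).

Answer: O(log^3 n)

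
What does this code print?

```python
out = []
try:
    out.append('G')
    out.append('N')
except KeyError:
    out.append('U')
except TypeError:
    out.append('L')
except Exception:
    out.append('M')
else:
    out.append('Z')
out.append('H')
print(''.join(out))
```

Execution trace: 'G' (try body) → 'N' (try body, no exception) → 'Z' (else) → 'H' (after the try/except). Output: GNZH

Answer: GNZH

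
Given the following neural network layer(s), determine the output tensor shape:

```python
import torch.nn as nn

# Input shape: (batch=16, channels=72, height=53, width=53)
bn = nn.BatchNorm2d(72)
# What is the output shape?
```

Input: (16, 72, 53, 53) -> Output: (16, 72, 53, 53)

Answer: (16, 72, 53, 53)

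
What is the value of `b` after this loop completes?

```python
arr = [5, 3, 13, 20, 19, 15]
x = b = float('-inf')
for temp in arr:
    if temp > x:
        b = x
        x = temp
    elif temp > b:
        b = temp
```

Second largest (with repeats) in [5, 3, 13, 20, 19, 15]
`b` takes the values: -inf → 3 → 5 → 13 → 19

Answer: 19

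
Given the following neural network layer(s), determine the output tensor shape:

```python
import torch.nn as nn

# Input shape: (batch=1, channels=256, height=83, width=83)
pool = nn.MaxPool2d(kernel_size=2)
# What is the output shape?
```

Input: (1, 256, 83, 83) -> Output: (1, 256, 41, 41)

Answer: (1, 256, 41, 41)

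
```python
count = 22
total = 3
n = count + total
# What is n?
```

Trace:
`count = 22` → count = 22
`total = 3` → total = 3
`n = count + total` → n = 25
So n = 25

Answer: 25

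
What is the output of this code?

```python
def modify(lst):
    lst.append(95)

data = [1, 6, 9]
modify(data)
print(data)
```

Key concept: function modifies passed list.
Step by step:
`data = [1, 6, 9]` → data = [1, 6, 9]
`modify(data)` → data = [1, 6, 9, 95]
`print(data)` → prints [1, 6, 9, 95]

Answer: [1, 6, 9, 95]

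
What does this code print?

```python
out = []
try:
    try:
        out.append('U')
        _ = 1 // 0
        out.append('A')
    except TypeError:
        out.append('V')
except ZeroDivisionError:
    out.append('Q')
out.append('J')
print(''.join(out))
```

Execution trace: 'U' (try body) → 'Q' (outer except ZeroDivisionError) → 'J' (after the try/except). Output: UQJ

Answer: UQJ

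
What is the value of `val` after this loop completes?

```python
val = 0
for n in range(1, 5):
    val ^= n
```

XOR of 1 to 4
`val` takes the values: 0 → 1 → 3 → 0 → 4

Answer: 4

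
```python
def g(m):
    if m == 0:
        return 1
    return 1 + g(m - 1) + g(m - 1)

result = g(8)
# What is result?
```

g(m) = 1 + 2·g(m-1), g(0)=1. Closed form: (1+1)·2^8 - 1 = 511.

Answer: 511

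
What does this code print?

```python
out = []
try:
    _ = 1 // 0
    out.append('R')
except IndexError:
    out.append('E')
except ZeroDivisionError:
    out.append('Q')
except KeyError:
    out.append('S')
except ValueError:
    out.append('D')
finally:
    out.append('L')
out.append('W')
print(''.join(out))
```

Execution trace: 'Q' (except ZeroDivisionError) → 'L' (finally) → 'W' (after the try/except). Output: QLW

Answer: QLW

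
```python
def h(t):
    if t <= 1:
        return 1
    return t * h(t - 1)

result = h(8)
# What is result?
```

h(8) = 8 * 7 * 6 * 5 * 4 * 3 * 2 * 1 = 40320

Answer: 40320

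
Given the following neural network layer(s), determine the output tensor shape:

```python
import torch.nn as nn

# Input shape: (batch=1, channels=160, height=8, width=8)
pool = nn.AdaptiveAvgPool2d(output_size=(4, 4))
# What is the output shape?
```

Input: (1, 160, 8, 8) -> Output: (1, 160, 4, 4)

Answer: (1, 160, 4, 4)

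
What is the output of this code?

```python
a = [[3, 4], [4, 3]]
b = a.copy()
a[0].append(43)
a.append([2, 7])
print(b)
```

Key concept: shallow copy with nested lists.
Step by step:
`a = [[3, 4], [4, 3]]` → a = [[3, 4], [4, 3]]
`b = a.copy()` → b = [[3, 4], [4, 3]]
`a[0].append(43)` → a = [[3, 4, 43], [4, 3]]; b = [[3, 4, 43], [4, 3]]
`a.append([2, 7])` → a = [[3, 4, 43], [4, 3], [2, 7]]
`print(b)` → prints [[3, 4, 43], [4, 3]]

Answer: [[3, 4, 43], [4, 3]]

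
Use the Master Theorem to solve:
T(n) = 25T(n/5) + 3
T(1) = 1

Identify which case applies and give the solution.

a=25, b=5, f(n)=3. log_5(25) = 2. Since c=0 < 2, Case 1 applies: T(n) = Θ(n^log_b(a)) = O(n^2).

Answer: O(n^2) - Case 1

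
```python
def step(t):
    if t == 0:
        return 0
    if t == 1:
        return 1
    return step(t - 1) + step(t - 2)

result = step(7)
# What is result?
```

Build up from base cases: step(0)=0, step(1)=1, step(2)=1, step(3)=2, step(4)=3, step(5)=5, step(6)=8, ..., step(7)=13

Answer: 13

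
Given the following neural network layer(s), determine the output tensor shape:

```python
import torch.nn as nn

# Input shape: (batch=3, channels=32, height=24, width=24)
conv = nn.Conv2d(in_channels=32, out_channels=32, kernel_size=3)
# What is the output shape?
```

Input: (3, 32, 24, 24) -> Output: (3, 32, 22, 22)

Answer: (3, 32, 22, 22)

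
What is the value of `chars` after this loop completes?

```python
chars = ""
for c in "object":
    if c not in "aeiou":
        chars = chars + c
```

Remove vowels from 'object'
`chars` takes the values: "" → "b" → "bj" → "bjc" → "bjct"

Answer: "bjct"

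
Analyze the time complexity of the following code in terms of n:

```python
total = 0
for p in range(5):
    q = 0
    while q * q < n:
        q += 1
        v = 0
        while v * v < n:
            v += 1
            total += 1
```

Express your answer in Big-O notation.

Each loop level contributes: 1 × √n × √n. Multiplying the contributions gives O(n).

Answer: O(n)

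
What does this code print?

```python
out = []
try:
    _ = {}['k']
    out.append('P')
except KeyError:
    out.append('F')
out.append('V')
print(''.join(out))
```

Execution trace: 'F' (except KeyError) → 'V' (after the try/except). Output: FV

Answer: FV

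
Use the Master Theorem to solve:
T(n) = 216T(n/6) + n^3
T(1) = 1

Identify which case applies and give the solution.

a=216, b=6, f(n)=n^3. log_6(216) = 3. Since c=3 = 3, Case 2 applies: T(n) = Θ(n^log_b(a) · log n) = O(n^3 log n).

Answer: O(n^3 log n) - Case 2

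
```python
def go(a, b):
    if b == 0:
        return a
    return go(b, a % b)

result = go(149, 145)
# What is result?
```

go(149, 145) -> go(145, 4) -> go(4, 1) -> go(1, 0) -> 1

Answer: 1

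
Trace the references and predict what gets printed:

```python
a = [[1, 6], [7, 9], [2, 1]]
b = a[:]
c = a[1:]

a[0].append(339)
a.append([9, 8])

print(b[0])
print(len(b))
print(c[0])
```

Key concept: slice with nested mutation.
Step by step:
`a = [[1, 6], [7, 9], [2, 1]]` → a = [[1, 6], [7, 9], [2, 1]]
`b = a[:]` → b = [[1, 6], [7, 9], [2, 1]]
`c = a[1:]` → c = [[7, 9], [2, 1]]
`a[0].append(339)` → a = [[1, 6, 339], [7, 9], [2, 1]]; b = [[1, 6, 339], [7, 9], [2, 1]]
`a.append([9, 8])` → a = [[1, 6, 339], [7, 9], [2, 1], [9, 8]]
`print(b[0])` → prints [1, 6, 339]
`print(len(b))` → prints 3
`print(c[0])` → prints [7, 9]

Answer:
[1, 6, 339]
3
[7, 9]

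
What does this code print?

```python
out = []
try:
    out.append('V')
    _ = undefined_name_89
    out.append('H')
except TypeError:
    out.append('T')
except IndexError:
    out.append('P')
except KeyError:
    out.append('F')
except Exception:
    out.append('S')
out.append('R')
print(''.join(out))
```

Execution trace: 'V' (try body) → 'S' (except Exception) → 'R' (after the try/except). Output: VSR

Answer: VSR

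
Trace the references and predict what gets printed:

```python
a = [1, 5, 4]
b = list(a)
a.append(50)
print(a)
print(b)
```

Key concept: list() constructor creates copy.
Step by step:
`a = [1, 5, 4]` → a = [1, 5, 4]
`b = list(a)` → b = [1, 5, 4]
`a.append(50)` → a = [1, 5, 4, 50]
`print(a)` → prints [1, 5, 4, 50]
`print(b)` → prints [1, 5, 4]

Answer:
[1, 5, 4, 50]
[1, 5, 4]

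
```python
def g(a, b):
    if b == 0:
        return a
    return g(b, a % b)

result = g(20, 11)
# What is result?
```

g(20, 11) -> g(11, 9) -> g(9, 2) -> g(2, 1) -> g(1, 0) -> 1

Answer: 1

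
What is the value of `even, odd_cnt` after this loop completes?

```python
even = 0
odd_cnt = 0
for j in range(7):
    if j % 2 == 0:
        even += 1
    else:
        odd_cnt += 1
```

Count evens and odds in range(7)
`even, odd_cnt` takes the values: (0, 0) → (1, 0) → (1, 1) → (2, 1) → (2, 2) → (3, 2) → (3, 3) → (4, 3)

Answer: 4, 3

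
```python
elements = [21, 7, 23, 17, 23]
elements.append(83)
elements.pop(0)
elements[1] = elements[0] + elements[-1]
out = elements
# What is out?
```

Trace:
`elements = [21, 7, 23, 17, 23]` → elements = [21, 7, 23, 17, 23]
`elements.append(83)` → elements = [21, 7, 23, 17, 23, 83]
`elements.pop(0)` → elements = [7, 23, 17, 23, 83]
`elements[1] = elements[0] + elements[-1]` → elements = [7, 90, 17, 23, 83]
`out = elements` → out = [7, 90, 17, 23, 83]
So out = [7, 90, 17, 23, 83]

Answer: [7, 90, 17, 23, 83]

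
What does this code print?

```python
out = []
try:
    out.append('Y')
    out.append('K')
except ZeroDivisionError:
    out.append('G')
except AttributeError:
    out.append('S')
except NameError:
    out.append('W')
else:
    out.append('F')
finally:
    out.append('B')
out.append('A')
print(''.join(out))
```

Execution trace: 'Y' (try body) → 'K' (try body, no exception) → 'F' (else) → 'B' (finally) → 'A' (after the try/except). Output: YKFBA

Answer: YKFBA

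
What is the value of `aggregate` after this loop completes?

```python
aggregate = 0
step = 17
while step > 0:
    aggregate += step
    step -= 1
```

Sum 17 down to 1
`aggregate` takes the values: 0 → 17 → 33 → 48 → 62 → 75 → 87 → 98 → 108 → 117 → 125 → 132 → 138 → 143 → 147 → 150 → 152 → 153

Answer: 153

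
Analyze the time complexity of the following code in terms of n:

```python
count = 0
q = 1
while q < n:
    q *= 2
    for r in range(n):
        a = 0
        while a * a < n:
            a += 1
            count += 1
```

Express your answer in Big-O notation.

Each loop level contributes: log n × n × √n. Multiplying the contributions gives O(n√n log n).

Answer: O(n√n log n)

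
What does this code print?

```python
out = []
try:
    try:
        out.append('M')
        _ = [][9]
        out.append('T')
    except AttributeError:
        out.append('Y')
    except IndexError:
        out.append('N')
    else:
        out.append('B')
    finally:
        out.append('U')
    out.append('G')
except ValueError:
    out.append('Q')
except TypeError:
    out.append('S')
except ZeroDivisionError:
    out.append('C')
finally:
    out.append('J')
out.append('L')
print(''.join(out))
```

Execution trace: 'M' (inner try body) → 'N' (inner except IndexError) → 'U' (inner finally) → 'G' (try body, no exception) → 'J' (finally) → 'L' (after the try/except). Output: MNUGJL

Answer: MNUGJL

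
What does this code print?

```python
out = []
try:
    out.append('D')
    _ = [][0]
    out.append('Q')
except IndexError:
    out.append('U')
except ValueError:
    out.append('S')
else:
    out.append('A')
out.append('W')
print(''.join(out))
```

Execution trace: 'D' (try body) → 'U' (except IndexError) → 'W' (after the try/except). Output: DUW

Answer: DUW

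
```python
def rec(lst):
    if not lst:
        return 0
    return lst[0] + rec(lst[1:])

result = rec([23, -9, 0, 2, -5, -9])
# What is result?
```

23 + (-9) + 0 + 2 + (-5) + (-9) + 0 = 2

Answer: 2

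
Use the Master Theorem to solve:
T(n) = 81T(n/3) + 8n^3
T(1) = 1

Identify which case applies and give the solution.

a=81, b=3, f(n)=8n^3. log_3(81) = 4. Since c=3 < 4, Case 1 applies: T(n) = Θ(n^log_b(a)) = O(n^4).

Answer: O(n^4) - Case 1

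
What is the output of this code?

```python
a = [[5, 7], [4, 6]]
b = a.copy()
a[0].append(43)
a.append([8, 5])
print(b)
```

Key concept: shallow copy with nested lists.
Step by step:
`a = [[5, 7], [4, 6]]` → a = [[5, 7], [4, 6]]
`b = a.copy()` → b = [[5, 7], [4, 6]]
`a[0].append(43)` → a = [[5, 7, 43], [4, 6]]; b = [[5, 7, 43], [4, 6]]
`a.append([8, 5])` → a = [[5, 7, 43], [4, 6], [8, 5]]
`print(b)` → prints [[5, 7, 43], [4, 6]]

Answer: [[5, 7, 43], [4, 6]]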